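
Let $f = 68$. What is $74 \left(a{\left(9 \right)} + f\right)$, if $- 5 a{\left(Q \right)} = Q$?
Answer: $\frac{24494}{5} \approx 4898.8$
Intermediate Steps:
$a{\left(Q \right)} = - \frac{Q}{5}$
$74 \left(a{\left(9 \right)} + f\right) = 74 \left(\left(- \frac{1}{5}\right) 9 + 68\right) = 74 \left(- \frac{9}{5} + 68\right) = 74 \cdot \frac{331}{5} = \frac{24494}{5}$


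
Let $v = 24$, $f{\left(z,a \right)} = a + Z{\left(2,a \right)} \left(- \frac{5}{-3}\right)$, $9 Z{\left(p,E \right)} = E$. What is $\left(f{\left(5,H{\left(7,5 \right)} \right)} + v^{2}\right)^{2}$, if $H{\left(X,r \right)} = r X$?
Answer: $\frac{277955584}{729} \approx 3.8128 \cdot 10^{5}$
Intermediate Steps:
$H{\left(X,r \right)} = X r$
$Z{\left(p,E \right)} = \frac{E}{9}$
$f{\left(z,a \right)} = \frac{32 a}{27}$ ($f{\left(z,a \right)} = a + \frac{a}{9} \left(- \frac{5}{-3}\right) = a + \frac{a}{9} \left(\left(-5\right) \left(- \frac{1}{3}\right)\right) = a + \frac{a}{9} \cdot \frac{5}{3} = a + \frac{5 a}{27} = \frac{32 a}{27}$)
$\left(f{\left(5,H{\left(7,5 \right)} \right)} + v^{2}\right)^{2} = \left(\frac{32 \cdot 7 \cdot 5}{27} + 24^{2}\right)^{2} = \left(\frac{32}{27} \cdot 35 + 576\right)^{2} = \left(\frac{1120}{27} + 576\right)^{2} = \left(\frac{16672}{27}\right)^{2} = \frac{277955584}{729}$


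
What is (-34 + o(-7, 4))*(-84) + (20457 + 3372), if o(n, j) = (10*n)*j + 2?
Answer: 50037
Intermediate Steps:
o(n, j) = 2 + 10*j*n (o(n, j) = 10*j*n + 2 = 2 + 10*j*n)
(-34 + o(-7, 4))*(-84) + (20457 + 3372) = (-34 + (2 + 10*4*(-7)))*(-84) + (20457 + 3372) = (-34 + (2 - 280))*(-84) + 23829 = (-34 - 278)*(-84) + 23829 = -312*(-84) + 23829 = 26208 + 23829 = 50037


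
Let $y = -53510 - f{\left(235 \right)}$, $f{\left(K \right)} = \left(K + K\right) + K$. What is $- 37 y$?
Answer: $2005955$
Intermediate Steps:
$f{\left(K \right)} = 3 K$ ($f{\left(K \right)} = 2 K + K = 3 K$)
$y = -54215$ ($y = -53510 - 3 \cdot 235 = -53510 - 705 = -54215$)
$- 37 y = \left(-37\right) \left(-54215\right) = 2005955$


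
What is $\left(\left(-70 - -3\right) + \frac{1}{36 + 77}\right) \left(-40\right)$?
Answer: $\frac{302800}{113} \approx 2679.6$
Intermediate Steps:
$\left(\left(-70 - -3\right) + \frac{1}{36 + 77}\right) \left(-40\right) = \left(\left(-70 + 3\right) + \frac{1}{113}\right) \left(-40\right) = \left(-67 + \frac{1}{113}\right) \left(-40\right) = \left(- \frac{7570}{113}\right) \left(-40\right) = \frac{302800}{113}$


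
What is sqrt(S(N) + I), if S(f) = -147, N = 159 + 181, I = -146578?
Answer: 5*I*sqrt(5869) ≈ 383.05*I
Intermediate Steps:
N = 340
sqrt(S(N) + I) = sqrt(-147 - 146578) = sqrt(-146725) = 5*I*sqrt(5869)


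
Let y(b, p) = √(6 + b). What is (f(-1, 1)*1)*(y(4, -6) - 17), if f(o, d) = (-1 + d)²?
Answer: 0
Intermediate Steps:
(f(-1, 1)*1)*(y(4, -6) - 17) = ((-1 + 1)²*1)*(√(6 + 4) - 17) = (0²*1)*(√10 - 17) = (0*1)*(-17 + √10) = 0*(-17 + √10) = 0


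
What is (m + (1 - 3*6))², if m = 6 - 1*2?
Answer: 169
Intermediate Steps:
m = 4 (m = 6 - 2 = 4)
(m + (1 - 3*6))² = (4 + (1 - 3*6))² = (4 + (1 - 18))² = (4 - 17)² = (-13)² = 169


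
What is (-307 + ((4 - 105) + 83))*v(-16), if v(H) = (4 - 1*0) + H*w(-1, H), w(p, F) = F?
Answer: -84500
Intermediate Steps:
v(H) = 4 + H**2 (v(H) = (4 - 1*0) + H*H = (4 + 0) + H**2 = 4 + H**2)
(-307 + ((4 - 105) + 83))*v(-16) = (-307 + ((4 - 105) + 83))*(4 + (-16)**2) = (-307 + (-101 + 83))*(4 + 256) = (-307 - 18)*260 = -325*260 = -84500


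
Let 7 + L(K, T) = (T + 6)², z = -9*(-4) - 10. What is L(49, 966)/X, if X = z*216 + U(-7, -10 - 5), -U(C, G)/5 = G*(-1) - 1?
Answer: 944777/5546 ≈ 170.35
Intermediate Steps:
U(C, G) = 5 + 5*G (U(C, G) = -5*(G*(-1) - 1) = -5*(-G - 1) = -5*(-1 - G) = 5 + 5*G)
z = 26 (z = 36 - 10 = 26)
L(K, T) = -7 + (6 + T)² (L(K, T) = -7 + (T + 6)² = -7 + (6 + T)²)
X = 5546 (X = 26*216 + (5 + 5*(-10 - 5)) = 5616 + (5 + 5*(-15)) = 5616 + (5 - 75) = 5616 - 70 = 5546)
L(49, 966)/X = (-7 + (6 + 966)²)/5546 = (-7 + 972²)*(1/5546) = (-7 + 944784)*(1/5546) = 944777*(1/5546) = 944777/5546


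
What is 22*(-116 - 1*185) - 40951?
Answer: -47573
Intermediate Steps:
22*(-116 - 1*185) - 40951 = 22*(-116 - 185) - 40951 = 22*(-301) - 40951 = -6622 - 40951 = -47573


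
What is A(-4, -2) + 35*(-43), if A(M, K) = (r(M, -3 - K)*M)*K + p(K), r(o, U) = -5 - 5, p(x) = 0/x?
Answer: -1585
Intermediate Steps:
p(x) = 0
r(o, U) = -10
A(M, K) = -10*K*M (A(M, K) = (-10*M)*K + 0 = -10*K*M + 0 = -10*K*M)
A(-4, -2) + 35*(-43) = -10*(-2)*(-4) + 35*(-43) = -80 - 1505 = -1585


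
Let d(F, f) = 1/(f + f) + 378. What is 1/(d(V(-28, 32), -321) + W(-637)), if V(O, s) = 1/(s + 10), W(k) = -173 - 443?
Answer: -642/152797 ≈ -0.0042017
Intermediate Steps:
W(k) = -616
V(O, s) = 1/(10 + s)
d(F, f) = 378 + 1/(2*f) (d(F, f) = 1/(2*f) + 378 = 378 + 1/(2*f))
1/(d(V(-28, 32), -321) + W(-637)) = 1/((378 + (1/2)/(-321)) - 616) = 1/((378 + (1/2)*(-1/321)) - 616) = 1/((378 - 1/642) - 616) = 1/(242675/642 - 616) = 1/(-152797/642) = -642/152797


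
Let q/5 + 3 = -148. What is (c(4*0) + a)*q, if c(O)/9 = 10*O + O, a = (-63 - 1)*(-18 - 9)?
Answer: -1304640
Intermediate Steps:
a = 1728 (a = -64*(-27) = 1728)
q = -755 (q = -15 + 5*(-148) = -15 - 740 = -755)
c(O) = 99*O (c(O) = 9*(10*O + O) = 9*(11*O) = 99*O)
(c(4*0) + a)*q = (99*(4*0) + 1728)*(-755) = (99*0 + 1728)*(-755) = (0 + 1728)*(-755) = 1728*(-755) = -1304640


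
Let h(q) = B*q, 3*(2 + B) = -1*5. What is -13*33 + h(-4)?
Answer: -1243/3 ≈ -414.33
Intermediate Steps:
B = -11/3 (B = -2 + (-1*5)/3 = -2 + (⅓)*(-5) = -2 - 5/3 = -11/3 ≈ -3.6667)
h(q) = -11*q/3
-13*33 + h(-4) = -13*33 - 11/3*(-4) = -429 + 44/3 = -1243/3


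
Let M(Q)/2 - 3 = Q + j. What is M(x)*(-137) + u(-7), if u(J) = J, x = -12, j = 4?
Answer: 1363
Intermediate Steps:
M(Q) = 14 + 2*Q (M(Q) = 6 + 2*(Q + 4) = 6 + 2*(4 + Q) = 6 + (8 + 2*Q) = 14 + 2*Q)
M(x)*(-137) + u(-7) = (14 + 2*(-12))*(-137) - 7 = (14 - 24)*(-137) - 7 = -10*(-137) - 7 = 1370 - 7 = 1363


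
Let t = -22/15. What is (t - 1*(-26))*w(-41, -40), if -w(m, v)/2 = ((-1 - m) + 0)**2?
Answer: -235520/3 ≈ -78507.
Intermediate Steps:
t = -22/15 (t = -22*1/15 = -22/15 ≈ -1.4667)
w(m, v) = -2*(-1 - m)**2 (w(m, v) = -2*((-1 - m) + 0)**2 = -2*(-1 - m)**2)
(t - 1*(-26))*w(-41, -40) = (-22/15 - 1*(-26))*(-2*(1 - 41)**2) = (-22/15 + 26)*(-2*(-40)**2) = 368*(-2*1600)/15 = (368/15)*(-3200) = -235520/3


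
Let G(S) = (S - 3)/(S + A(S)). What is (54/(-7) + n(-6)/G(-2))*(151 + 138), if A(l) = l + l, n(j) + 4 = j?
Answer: -39882/7 ≈ -5697.4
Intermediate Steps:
n(j) = -4 + j
A(l) = 2*l
G(S) = (-3 + S)/(3*S) (G(S) = (S - 3)/(S + 2*S) = (-3 + S)/((3*S)) = (-3 + S)*(1/(3*S)) = (-3 + S)/(3*S))
(54/(-7) + n(-6)/G(-2))*(151 + 138) = (54/(-7) + (-4 - 6)/(((1/3)*(-3 - 2)/(-2))))*(151 + 138) = (54*(-1/7) - 10/((1/3)*(-1/2)*(-5)))*289 = (-54/7 - 10/5/6)*289 = (-54/7 - 10*6/5)*289 = (-54/7 - 12)*289 = -138/7*289 = -39882/7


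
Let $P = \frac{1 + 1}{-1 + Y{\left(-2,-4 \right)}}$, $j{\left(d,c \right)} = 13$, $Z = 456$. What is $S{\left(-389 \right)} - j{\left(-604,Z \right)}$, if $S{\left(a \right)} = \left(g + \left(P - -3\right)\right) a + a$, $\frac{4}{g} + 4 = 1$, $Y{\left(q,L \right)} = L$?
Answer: $- \frac{13421}{15} \approx -894.73$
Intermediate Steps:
$P = - \frac{2}{5}$ ($P = \frac{1 + 1}{-1 - 4} = \frac{2}{-5} = 2 \left(- \frac{1}{5}\right) = - \frac{2}{5} \approx -0.4$)
$g = - \frac{4}{3}$ ($g = \frac{4}{-4 + 1} = \frac{4}{-3} = 4 \left(- \frac{1}{3}\right) = - \frac{4}{3} \approx -1.3333$)
$S{\left(a \right)} = \frac{34 a}{15}$ ($S{\left(a \right)} = \left(- \frac{4}{3} - - \frac{13}{5}\right) a + a = \left(- \frac{4}{3} + \left(- \frac{2}{5} + 3\right)\right) a + a = \left(- \frac{4}{3} + \frac{13}{5}\right) a + a = \frac{19 a}{15} + a = \frac{34 a}{15}$)
$S{\left(-389 \right)} - j{\left(-604,Z \right)} = \frac{34}{15} \left(-389\right) - 13 = - \frac{13226}{15} - 13 = - \frac{13421}{15}$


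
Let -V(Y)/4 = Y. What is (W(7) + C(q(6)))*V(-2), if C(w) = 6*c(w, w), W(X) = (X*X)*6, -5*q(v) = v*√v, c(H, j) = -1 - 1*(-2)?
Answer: 2400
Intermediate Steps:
c(H, j) = 1 (c(H, j) = -1 + 2 = 1)
V(Y) = -4*Y
q(v) = -v^(3/2)/5 (q(v) = -v*√v/5 = -v^(3/2)/5)
W(X) = 6*X² (W(X) = X²*6 = 6*X²)
C(w) = 6 (C(w) = 6*1 = 6)
(W(7) + C(q(6)))*V(-2) = (6*7² + 6)*(-4*(-2)) = (6*49 + 6)*8 = (294 + 6)*8 = 300*8 = 2400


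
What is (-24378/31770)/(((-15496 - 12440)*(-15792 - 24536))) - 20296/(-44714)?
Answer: 60536502896012789/133367618966987520 ≈ 0.45391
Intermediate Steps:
(-24378/31770)/(((-15496 - 12440)*(-15792 - 24536))) - 20296/(-44714) = (-24378*1/31770)/((-27936*(-40328))) - 20296*(-1/44714) = -4063/5295/1126603008 + 10148/22357 = -4063/5295*1/1126603008 + 10148/22357 = -4063/5965362927360 + 10148/22357 = 60536502896012789/133367618966987520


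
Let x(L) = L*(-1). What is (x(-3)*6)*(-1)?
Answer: -18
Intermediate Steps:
x(L) = -L
(x(-3)*6)*(-1) = (-1*(-3)*6)*(-1) = (3*6)*(-1) = 18*(-1) = -18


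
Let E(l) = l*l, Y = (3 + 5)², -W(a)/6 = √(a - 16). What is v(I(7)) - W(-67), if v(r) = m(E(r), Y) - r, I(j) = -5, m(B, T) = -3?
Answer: 2 + 6*I*√83 ≈ 2.0 + 54.663*I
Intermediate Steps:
W(a) = -6*√(-16 + a) (W(a) = -6*√(a - 16) = -6*√(-16 + a))
Y = 64 (Y = 8² = 64)
E(l) = l²
v(r) = -3 - r
v(I(7)) - W(-67) = (-3 - 1*(-5)) - (-6)*√(-16 - 67) = (-3 + 5) - (-6)*√(-83) = 2 - (-6)*I*√83 = 2 + 6*I*√83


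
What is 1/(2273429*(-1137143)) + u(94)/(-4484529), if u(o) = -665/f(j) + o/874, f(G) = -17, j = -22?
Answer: -95492672945161/10917462703648117743 ≈ -8.7468e-6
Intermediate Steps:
u(o) = 665/17 + o/874 (u(o) = -665/(-17) + o/874 = -665*(-1/17) + o*(1/874) = 665/17 + o/874)
1/(2273429*(-1137143)) + u(94)/(-4484529) = 1/(2273429*(-1137143)) + (665/17 + (1/874)*94)/(-4484529) = (1/2273429)*(-1/1137143) + (665/17 + 47/437)*(-1/4484529) = -1/2585213873347 + (291404/7429)*(-1/4484529) = -1/2585213873347 - 291404/33315565941 = -95492672945161/10917462703648117743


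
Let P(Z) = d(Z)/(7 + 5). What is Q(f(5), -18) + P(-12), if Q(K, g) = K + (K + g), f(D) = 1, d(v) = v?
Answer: -17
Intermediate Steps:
P(Z) = Z/12 (P(Z) = Z/(7 + 5) = Z/12)
Q(K, g) = g + 2*K
Q(f(5), -18) + P(-12) = (-18 + 2*1) + (1/12)*(-12) = (-18 + 2) - 1 = -16 - 1 = -17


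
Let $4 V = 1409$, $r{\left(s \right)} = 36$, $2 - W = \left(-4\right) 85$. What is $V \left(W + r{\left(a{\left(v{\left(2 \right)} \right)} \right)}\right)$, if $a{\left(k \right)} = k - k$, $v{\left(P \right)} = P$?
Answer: $\frac{266301}{2} \approx 1.3315 \cdot 10^{5}$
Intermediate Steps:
$W = 342$ ($W = 2 - \left(-4\right) 85 = 2 - -340 = 2 + 340 = 342$)
$a{\left(k \right)} = 0$
$V = \frac{1409}{4}$ ($V = \frac{1}{4} \cdot 1409 = \frac{1409}{4} \approx 352.25$)
$V \left(W + r{\left(a{\left(v{\left(2 \right)} \right)} \right)}\right) = \frac{1409 \left(342 + 36\right)}{4} = \frac{1409}{4} \cdot 378 = \frac{266301}{2}$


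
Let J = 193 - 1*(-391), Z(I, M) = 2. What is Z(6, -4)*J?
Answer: 1168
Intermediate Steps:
J = 584 (J = 193 + 391 = 584)
Z(6, -4)*J = 2*584 = 1168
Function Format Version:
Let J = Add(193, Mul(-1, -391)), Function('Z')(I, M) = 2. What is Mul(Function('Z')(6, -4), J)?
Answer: 1168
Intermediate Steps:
J = 584 (J = Add(193, 391) = 584)
Mul(Function('Z')(6, -4), J) = Mul(2, 584) = 1168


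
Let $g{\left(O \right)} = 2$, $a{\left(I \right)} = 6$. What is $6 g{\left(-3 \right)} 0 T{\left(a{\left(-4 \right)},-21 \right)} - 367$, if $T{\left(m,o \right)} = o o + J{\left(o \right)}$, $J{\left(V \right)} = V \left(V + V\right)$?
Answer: $-367$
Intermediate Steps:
$J{\left(V \right)} = 2 V^{2}$ ($J{\left(V \right)} = V 2 V = 2 V^{2}$)
$T{\left(m,o \right)} = 3 o^{2}$ ($T{\left(m,o \right)} = o o + 2 o^{2} = o^{2} + 2 o^{2} = 3 o^{2}$)
$6 g{\left(-3 \right)} 0 T{\left(a{\left(-4 \right)},-21 \right)} - 367 = 6 \cdot 2 \cdot 0 \cdot 3 \left(-21\right)^{2} - 367 = 12 \cdot 0 \cdot 3 \cdot 441 - 367 = 0 \cdot 1323 - 367 = 0 - 367 = -367$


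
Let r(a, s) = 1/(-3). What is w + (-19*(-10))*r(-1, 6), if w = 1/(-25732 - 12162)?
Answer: -7199863/113682 ≈ -63.333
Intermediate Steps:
r(a, s) = -1/3
w = -1/37894 (w = 1/(-37894) = -1/37894 ≈ -2.6389e-5)
w + (-19*(-10))*r(-1, 6) = -1/37894 - 19*(-10)*(-1/3) = -1/37894 + 190*(-1/3) = -1/37894 - 190/3 = -7199863/113682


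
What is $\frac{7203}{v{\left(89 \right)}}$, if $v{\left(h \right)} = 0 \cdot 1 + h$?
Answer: $\frac{7203}{89} \approx 80.933$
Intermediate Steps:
$v{\left(h \right)} = h$ ($v{\left(h \right)} = 0 + h = h$)
$\frac{7203}{v{\left(89 \right)}} = \frac{7203}{89}$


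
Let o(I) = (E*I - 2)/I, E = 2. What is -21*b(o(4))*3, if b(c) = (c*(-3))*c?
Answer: 1701/4 ≈ 425.25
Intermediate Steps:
o(I) = (-2 + 2*I)/I (o(I) = (2*I - 2)/I = (-2 + 2*I)/I)
b(c) = -3*c**2 (b(c) = (-3*c)*c = -3*c**2)
-21*b(o(4))*3 = -(-63)*(2 - 2/4)**2*3 = -(-63)*(2 - 2*1/4)**2*3 = -(-63)*(2 - 1/2)**2*3 = -(-63)*(3/2)**2*3 = -(-63)*9/4*3 = -21*(-27/4)*3 = (567/4)*3 = 1701/4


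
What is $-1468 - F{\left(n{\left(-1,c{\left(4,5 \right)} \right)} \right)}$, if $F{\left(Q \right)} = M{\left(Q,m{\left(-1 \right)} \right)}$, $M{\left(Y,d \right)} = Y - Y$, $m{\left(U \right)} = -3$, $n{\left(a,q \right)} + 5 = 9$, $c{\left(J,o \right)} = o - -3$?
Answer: $-1468$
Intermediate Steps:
$c{\left(J,o \right)} = 3 + o$ ($c{\left(J,o \right)} = o + 3 = 3 + o$)
$n{\left(a,q \right)} = 4$ ($n{\left(a,q \right)} = -5 + 9 = 4$)
$M{\left(Y,d \right)} = 0$
$F{\left(Q \right)} = 0$
$-1468 - F{\left(n{\left(-1,c{\left(4,5 \right)} \right)} \right)} = -1468 - 0 = -1468 + 0 = -1468$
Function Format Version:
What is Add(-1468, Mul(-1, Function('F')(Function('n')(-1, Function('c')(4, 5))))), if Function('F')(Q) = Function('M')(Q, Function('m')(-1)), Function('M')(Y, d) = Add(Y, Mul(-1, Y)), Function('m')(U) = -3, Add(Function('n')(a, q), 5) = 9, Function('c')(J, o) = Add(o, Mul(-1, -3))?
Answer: -1468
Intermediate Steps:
Function('c')(J, o) = Add(3, o) (Function('c')(J, o) = Add(o, 3) = Add(3, o))
Function('n')(a, q) = 4 (Function('n')(a, q) = Add(-5, 9) = 4)
Function('M')(Y, d) = 0
Function('F')(Q) = 0
Add(-1468, Mul(-1, Function('F')(Function('n')(-1, Function('c')(4, 5))))) = Add(-1468, Mul(-1, 0)) = Add(-1468, 0) = -1468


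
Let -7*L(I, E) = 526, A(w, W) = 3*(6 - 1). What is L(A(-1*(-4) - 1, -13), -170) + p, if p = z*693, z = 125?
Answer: 605849/7 ≈ 86550.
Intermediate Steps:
A(w, W) = 15 (A(w, W) = 3*5 = 15)
L(I, E) = -526/7 (L(I, E) = -⅐*526 = -526/7)
p = 86625 (p = 125*693 = 86625)
L(A(-1*(-4) - 1, -13), -170) + p = -526/7 + 86625 = 605849/7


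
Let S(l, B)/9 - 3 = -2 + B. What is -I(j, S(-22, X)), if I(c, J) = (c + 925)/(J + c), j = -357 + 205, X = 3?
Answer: 773/116 ≈ 6.6638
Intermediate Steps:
S(l, B) = 9 + 9*B (S(l, B) = 27 + 9*(-2 + B) = 27 + (-18 + 9*B) = 9 + 9*B)
j = -152
I(c, J) = (925 + c)/(J + c)
-I(j, S(-22, X)) = -(925 - 152)/((9 + 9*3) - 152) = -773/((9 + 27) - 152) = -773/(36 - 152) = -773/(-116) = -(-1)*773/116 = -1*(-773/116) = 773/116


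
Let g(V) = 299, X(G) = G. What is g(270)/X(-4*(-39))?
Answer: 23/12 ≈ 1.9167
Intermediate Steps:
g(270)/X(-4*(-39)) = 299/((-4*(-39))) = 299/156 = 299*(1/156) = 23/12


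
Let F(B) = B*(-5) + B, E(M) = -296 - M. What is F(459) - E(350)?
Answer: -1190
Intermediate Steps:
F(B) = -4*B (F(B) = -5*B + B = -4*B)
F(459) - E(350) = -4*459 - (-296 - 1*350) = -1836 - (-296 - 350) = -1836 - 1*(-646) = -1836 + 646 = -1190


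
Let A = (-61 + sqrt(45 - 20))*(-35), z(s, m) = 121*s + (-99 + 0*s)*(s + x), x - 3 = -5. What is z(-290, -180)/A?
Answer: -3091/980 ≈ -3.1541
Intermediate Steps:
x = -2 (x = 3 - 5 = -2)
z(s, m) = 198 + 22*s (z(s, m) = 121*s + (-99 + 0*s)*(s - 2) = 121*s + (-99 + 0)*(-2 + s) = 121*s - 99*(-2 + s) = 121*s + (198 - 99*s) = 198 + 22*s)
A = 1960 (A = (-61 + sqrt(25))*(-35) = (-61 + 5)*(-35) = -56*(-35) = 1960)
z(-290, -180)/A = (198 + 22*(-290))/1960 = (198 - 6380)*(1/1960) = -6182*1/1960 = -3091/980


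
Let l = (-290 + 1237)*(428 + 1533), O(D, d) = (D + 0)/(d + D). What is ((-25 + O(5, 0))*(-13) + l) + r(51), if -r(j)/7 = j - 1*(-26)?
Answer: 1856840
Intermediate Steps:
r(j) = -182 - 7*j (r(j) = -7*(j - 1*(-26)) = -7*(j + 26) = -7*(26 + j) = -182 - 7*j)
O(D, d) = D/(D + d)
l = 1857067 (l = 947*1961 = 1857067)
((-25 + O(5, 0))*(-13) + l) + r(51) = ((-25 + 5/(5 + 0))*(-13) + 1857067) + (-182 - 7*51) = ((-25 + 5/5)*(-13) + 1857067) + (-182 - 357) = ((-25 + 5*(⅕))*(-13) + 1857067) - 539 = ((-25 + 1)*(-13) + 1857067) - 539 = (-24*(-13) + 1857067) - 539 = (312 + 1857067) - 539 = 1857379 - 539 = 1856840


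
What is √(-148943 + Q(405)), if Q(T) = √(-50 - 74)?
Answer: √(-148943 + 2*I*√31) ≈ 0.014 + 385.93*I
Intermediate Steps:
Q(T) = 2*I*√31 (Q(T) = √(-124) = 2*I*√31)
√(-148943 + Q(405)) = √(-148943 + 2*I*√31)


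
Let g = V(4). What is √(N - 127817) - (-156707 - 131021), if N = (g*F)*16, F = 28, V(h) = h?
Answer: 287728 + 355*I ≈ 2.8773e+5 + 355.0*I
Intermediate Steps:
g = 4
N = 1792 (N = (4*28)*16 = 112*16 = 1792)
√(N - 127817) - (-156707 - 131021) = √(1792 - 127817) - (-156707 - 131021) = √(-126025) - 1*(-287728) = 355*I + 287728 = 287728 + 355*I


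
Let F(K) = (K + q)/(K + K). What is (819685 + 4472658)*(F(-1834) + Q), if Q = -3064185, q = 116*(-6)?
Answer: -4248779168887225/262 ≈ -1.6217e+13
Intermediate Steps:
q = -696
F(K) = (-696 + K)/(2*K) (F(K) = (K - 696)/(K + K) = (-696 + K)/((2*K)) = (-696 + K)*(1/(2*K)) = (-696 + K)/(2*K))
(819685 + 4472658)*(F(-1834) + Q) = (819685 + 4472658)*((1/2)*(-696 - 1834)/(-1834) - 3064185) = 5292343*((1/2)*(-1/1834)*(-2530) - 3064185) = 5292343*(1265/1834 - 3064185) = 5292343*(-5619714025/1834) = -4248779168887225/262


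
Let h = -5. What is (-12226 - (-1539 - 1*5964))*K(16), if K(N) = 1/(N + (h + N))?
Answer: -4723/27 ≈ -174.93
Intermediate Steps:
K(N) = 1/(-5 + 2*N) (K(N) = 1/(N + (-5 + N)) = 1/(-5 + 2*N))
(-12226 - (-1539 - 1*5964))*K(16) = (-12226 - (-1539 - 1*5964))/(-5 + 2*16) = (-12226 - (-1539 - 5964))/(-5 + 32) = (-12226 - 1*(-7503))/27 = (-12226 + 7503)*(1/27) = -4723*1/27 = -4723/27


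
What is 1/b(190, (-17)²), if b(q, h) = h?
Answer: 1/289 ≈ 0.0034602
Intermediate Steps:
1/b(190, (-17)²) = 1/((-17)²) = 1/289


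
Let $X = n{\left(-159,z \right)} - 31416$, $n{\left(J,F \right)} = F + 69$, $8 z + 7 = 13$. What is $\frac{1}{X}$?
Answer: $- \frac{4}{125385} \approx -3.1902 \cdot 10^{-5}$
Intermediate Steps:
$z = \frac{3}{4}$ ($z = - \frac{7}{8} + \frac{1}{8} \cdot 13 = - \frac{7}{8} + \frac{13}{8} = \frac{3}{4} \approx 0.75$)
$n{\left(J,F \right)} = 69 + F$
$X = - \frac{125385}{4}$ ($X = \left(69 + \frac{3}{4}\right) - 31416 = \frac{279}{4} - 31416 = - \frac{125385}{4} \approx -31346.0$)
$\frac{1}{X} = \frac{1}{- \frac{125385}{4}} = - \frac{4}{125385}$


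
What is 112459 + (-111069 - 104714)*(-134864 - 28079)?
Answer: 35160441828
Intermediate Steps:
112459 + (-111069 - 104714)*(-134864 - 28079) = 112459 - 215783*(-162943) = 112459 + 35160329369 = 35160441828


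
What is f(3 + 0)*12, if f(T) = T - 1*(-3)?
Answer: 72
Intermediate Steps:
f(T) = 3 + T (f(T) = T + 3 = 3 + T)
f(3 + 0)*12 = (3 + (3 + 0))*12 = (3 + 3)*12 = 6*12 = 72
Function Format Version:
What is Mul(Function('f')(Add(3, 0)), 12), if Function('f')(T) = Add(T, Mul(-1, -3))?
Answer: 72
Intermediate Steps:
Function('f')(T) = Add(3, T) (Function('f')(T) = Add(T, 3) = Add(3, T))
Mul(Function('f')(Add(3, 0)), 12) = Mul(Add(3, Add(3, 0)), 12) = Mul(Add(3, 3), 12) = Mul(6, 12) = 72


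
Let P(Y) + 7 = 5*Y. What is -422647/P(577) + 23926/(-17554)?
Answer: -3744002233/25260206 ≈ -148.22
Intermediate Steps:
P(Y) = -7 + 5*Y
-422647/P(577) + 23926/(-17554) = -422647/(-7 + 5*577) + 23926/(-17554) = -422647/(-7 + 2885) + 23926*(-1/17554) = -422647/2878 - 11963/8777 = -3744002233/25260206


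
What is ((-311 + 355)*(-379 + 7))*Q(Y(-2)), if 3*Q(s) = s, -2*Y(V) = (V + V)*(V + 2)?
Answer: 0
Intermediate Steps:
Y(V) = -V*(2 + V) (Y(V) = -(V + V)*(V + 2)/2 = -2*V*(2 + V)/2 = -V*(2 + V))
Q(s) = s/3
((-311 + 355)*(-379 + 7))*Q(Y(-2)) = ((-311 + 355)*(-379 + 7))*((-1*(-2)*(2 - 2))/3) = (44*(-372))*((-1*(-2)*0)/3) = -5456*0 = -16368*0 = 0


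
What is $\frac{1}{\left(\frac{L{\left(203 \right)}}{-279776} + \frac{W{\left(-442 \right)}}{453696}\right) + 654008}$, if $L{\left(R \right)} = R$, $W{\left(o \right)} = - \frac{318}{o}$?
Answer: $\frac{41744417728}{27301183119231087} \approx 1.529 \cdot 10^{-6}$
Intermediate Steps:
$\frac{1}{\left(\frac{L{\left(203 \right)}}{-279776} + \frac{W{\left(-442 \right)}}{453696}\right) + 654008} = \frac{1}{\left(\frac{203}{-279776} + \frac{\left(-318\right) \frac{1}{-442}}{453696}\right) + 654008} = \frac{1}{\left(203 \left(- \frac{1}{279776}\right) + \left(-318\right) \left(- \frac{1}{442}\right) \frac{1}{453696}\right) + 654008} = \frac{1}{\left(- \frac{29}{39968} + \frac{159}{221} \cdot \frac{1}{453696}\right) + 654008} = \frac{1}{\left(- \frac{29}{39968} + \frac{53}{33422272}\right) + 654008} = \frac{1}{- \frac{30222737}{41744417728} + 654008} = \frac{1}{\frac{27301183119231087}{41744417728}} = \frac{41744417728}{27301183119231087}$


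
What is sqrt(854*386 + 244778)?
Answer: sqrt(574422) ≈ 757.91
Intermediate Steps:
sqrt(854*386 + 244778) = sqrt(329644 + 244778) = sqrt(574422)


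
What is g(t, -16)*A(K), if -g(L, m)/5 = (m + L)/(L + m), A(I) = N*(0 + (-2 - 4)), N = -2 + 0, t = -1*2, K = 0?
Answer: -60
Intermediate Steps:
t = -2
N = -2
A(I) = 12 (A(I) = -2*(0 + (-2 - 4)) = -2*(0 - 6) = -2*(-6) = 12)
g(L, m) = -5 (g(L, m) = -5*(m + L)/(L + m) = -5*(L + m)/(L + m) = -5*1 = -5)
g(t, -16)*A(K) = -5*12 = -60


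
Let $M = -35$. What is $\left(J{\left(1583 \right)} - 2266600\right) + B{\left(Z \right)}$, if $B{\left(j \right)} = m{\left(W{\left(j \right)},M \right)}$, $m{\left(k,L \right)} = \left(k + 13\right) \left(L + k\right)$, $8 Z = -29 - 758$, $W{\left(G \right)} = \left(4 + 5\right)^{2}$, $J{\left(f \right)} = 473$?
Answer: $-2261803$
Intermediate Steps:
$W{\left(G \right)} = 81$ ($W{\left(G \right)} = 9^{2} = 81$)
$Z = - \frac{787}{8}$ ($Z = \frac{-29 - 758}{8} = \frac{1}{8} \left(-787\right) = - \frac{787}{8} \approx -98.375$)
$m{\left(k,L \right)} = \left(13 + k\right) \left(L + k\right)$
$B{\left(j \right)} = 4324$ ($B{\left(j \right)} = 81^{2} + 13 \left(-35\right) + 13 \cdot 81 - 2835 = 6561 - 455 + 1053 - 2835 = 4324$)
$\left(J{\left(1583 \right)} - 2266600\right) + B{\left(Z \right)} = \left(473 - 2266600\right) + 4324 = -2266127 + 4324 = -2261803$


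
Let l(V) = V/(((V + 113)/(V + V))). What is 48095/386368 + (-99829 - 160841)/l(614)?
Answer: -9147901512985/36414797632 ≈ -251.21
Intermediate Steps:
l(V) = 2*V²/(113 + V) (l(V) = V/(((113 + V)/((2*V)))) = V/(((113 + V)*(1/(2*V)))) = V/(((113 + V)/(2*V))) = V*(2*V/(113 + V)) = 2*V²/(113 + V))
48095/386368 + (-99829 - 160841)/l(614) = 48095/386368 + (-99829 - 160841)/((2*614²/(113 + 614))) = 48095*(1/386368) - 260670/(2*376996/727) = 48095/386368 - 260670/(2*376996*(1/727)) = 48095/386368 - 260670/753992/727 = 48095/386368 - 260670*727/753992 = 48095/386368 - 94753545/376996 = -9147901512985/36414797632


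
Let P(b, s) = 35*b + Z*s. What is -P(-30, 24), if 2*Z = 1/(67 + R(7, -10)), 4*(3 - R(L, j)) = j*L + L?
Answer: 360102/343 ≈ 1049.9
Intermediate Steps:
R(L, j) = 3 - L/4 - L*j/4 (R(L, j) = 3 - (j*L + L)/4 = 3 - (L*j + L)/4 = 3 - (L + L*j)/4 = 3 + (-L/4 - L*j/4) = 3 - L/4 - L*j/4)
Z = 2/343 (Z = 1/(2*(67 + (3 - ¼*7 - ¼*7*(-10)))) = 1/(2*(67 + (3 - 7/4 + 35/2))) = 1/(2*(67 + 75/4)) = 1/(2*(343/4)) = (½)*(4/343) = 2/343 ≈ 0.0058309)
P(b, s) = 35*b + 2*s/343
-P(-30, 24) = -(35*(-30) + (2/343)*24) = -(-1050 + 48/343) = -1*(-360102/343) = 360102/343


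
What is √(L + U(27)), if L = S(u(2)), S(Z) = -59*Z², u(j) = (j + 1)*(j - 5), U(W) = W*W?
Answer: 45*I*√2 ≈ 63.64*I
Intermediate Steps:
U(W) = W²
u(j) = (1 + j)*(-5 + j)
L = -4779 (L = -59*(-5 + 2² - 4*2)² = -59*(-5 + 4 - 8)² = -59*(-9)² = -59*81 = -4779)
√(L + U(27)) = √(-4779 + 27²) = √(-4779 + 729) = √(-4050) = 45*I*√2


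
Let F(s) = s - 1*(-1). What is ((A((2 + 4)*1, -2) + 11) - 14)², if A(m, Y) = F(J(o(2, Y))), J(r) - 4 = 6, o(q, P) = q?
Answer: 64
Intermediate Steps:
J(r) = 10 (J(r) = 4 + 6 = 10)
F(s) = 1 + s (F(s) = s + 1 = 1 + s)
A(m, Y) = 11 (A(m, Y) = 1 + 10 = 11)
((A((2 + 4)*1, -2) + 11) - 14)² = ((11 + 11) - 14)² = (22 - 14)² = 8² = 64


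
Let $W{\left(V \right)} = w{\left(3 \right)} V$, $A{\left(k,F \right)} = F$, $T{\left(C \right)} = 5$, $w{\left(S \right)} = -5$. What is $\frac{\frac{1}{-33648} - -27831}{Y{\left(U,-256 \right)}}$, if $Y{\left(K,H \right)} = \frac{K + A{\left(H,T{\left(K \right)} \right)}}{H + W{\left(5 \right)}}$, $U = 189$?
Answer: $- \frac{263144553847}{6527712} \approx -40312.0$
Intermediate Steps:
$W{\left(V \right)} = - 5 V$
$Y{\left(K,H \right)} = \frac{5 + K}{-25 + H}$ ($Y{\left(K,H \right)} = \frac{K + 5}{H - 25} = \frac{5 + K}{H - 25} = \frac{5 + K}{-25 + H}$)
$\frac{\frac{1}{-33648} - -27831}{Y{\left(U,-256 \right)}} = \frac{\frac{1}{-33648} - -27831}{\frac{1}{-25 - 256} \left(5 + 189\right)} = \frac{- \frac{1}{33648} + 27831}{\frac{1}{-281} \cdot 194} = \frac{936457487}{33648 \left(\left(- \frac{1}{281}\right) 194\right)} = \frac{936457487}{33648 \left(- \frac{194}{281}\right)} = \frac{936457487}{33648} \left(- \frac{281}{194}\right) = - \frac{263144553847}{6527712}$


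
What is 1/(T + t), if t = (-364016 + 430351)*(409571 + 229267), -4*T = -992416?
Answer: 1/42377566834 ≈ 2.3597e-11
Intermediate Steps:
T = 248104 (T = -¼*(-992416) = 248104)
t = 42377318730 (t = 66335*638838 = 42377318730)
1/(T + t) = 1/(248104 + 42377318730) = 1/42377566834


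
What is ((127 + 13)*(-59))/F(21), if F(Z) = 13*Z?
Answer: -1180/39 ≈ -30.256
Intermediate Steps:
((127 + 13)*(-59))/F(21) = ((127 + 13)*(-59))/((13*21)) = (140*(-59))/273 = -8260*1/273 = -1180/39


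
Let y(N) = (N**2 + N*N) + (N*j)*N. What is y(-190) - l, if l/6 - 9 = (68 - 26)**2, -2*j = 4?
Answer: -10638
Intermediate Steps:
j = -2 (j = -1/2*4 = -2)
y(N) = 0 (y(N) = (N**2 + N*N) + (N*(-2))*N = (N**2 + N**2) + (-2*N)*N = 2*N**2 - 2*N**2 = 0)
l = 10638 (l = 54 + 6*(68 - 26)**2 = 54 + 6*42**2 = 54 + 6*1764 = 54 + 10584 = 10638)
y(-190) - l = 0 - 1*10638 = 0 - 10638 = -10638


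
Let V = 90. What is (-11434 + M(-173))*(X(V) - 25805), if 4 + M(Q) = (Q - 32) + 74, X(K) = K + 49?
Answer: 296929954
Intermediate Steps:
X(K) = 49 + K
M(Q) = 38 + Q (M(Q) = -4 + ((Q - 32) + 74) = -4 + ((-32 + Q) + 74) = -4 + (42 + Q) = 38 + Q)
(-11434 + M(-173))*(X(V) - 25805) = (-11434 + (38 - 173))*((49 + 90) - 25805) = (-11434 - 135)*(139 - 25805) = -11569*(-25666) = 296929954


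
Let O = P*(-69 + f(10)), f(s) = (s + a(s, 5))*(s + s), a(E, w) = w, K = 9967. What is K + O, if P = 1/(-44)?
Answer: 39847/4 ≈ 9961.8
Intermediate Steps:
P = -1/44 ≈ -0.022727
f(s) = 2*s*(5 + s) (f(s) = (s + 5)*(s + s) = (5 + s)*(2*s) = 2*s*(5 + s))
O = -21/4 (O = -(-69 + 2*10*(5 + 10))/44 = -(-69 + 2*10*15)/44 = -(-69 + 300)/44 = -1/44*231 = -21/4 ≈ -5.2500)
K + O = 9967 - 21/4 = 39847/4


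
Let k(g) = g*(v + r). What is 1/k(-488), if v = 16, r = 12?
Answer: -1/13664 ≈ -7.3185e-5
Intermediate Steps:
k(g) = 28*g (k(g) = g*(16 + 12) = g*28 = 28*g)
1/k(-488) = 1/(28*(-488)) = 1/(-13664) = -1/13664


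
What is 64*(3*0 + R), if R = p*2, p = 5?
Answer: 640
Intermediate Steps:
R = 10 (R = 5*2 = 10)
64*(3*0 + R) = 64*(3*0 + 10) = 64*(0 + 10) = 64*10 = 640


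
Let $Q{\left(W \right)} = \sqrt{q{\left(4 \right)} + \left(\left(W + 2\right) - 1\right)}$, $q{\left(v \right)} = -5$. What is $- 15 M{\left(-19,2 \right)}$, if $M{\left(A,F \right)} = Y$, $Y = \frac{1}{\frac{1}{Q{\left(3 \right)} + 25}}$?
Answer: $-375 - 15 i \approx -375.0 - 15.0 i$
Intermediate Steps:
$Q{\left(W \right)} = \sqrt{-4 + W}$ ($Q{\left(W \right)} = \sqrt{-5 + \left(\left(W + 2\right) - 1\right)} = \sqrt{-5 + \left(\left(2 + W\right) - 1\right)} = \sqrt{-5 + \left(1 + W\right)} = \sqrt{-4 + W}$)
$Y = 25 + i$ ($Y = \frac{1}{\frac{1}{\sqrt{-4 + 3} + 25}} = \frac{1}{\frac{1}{\sqrt{-1} + 25}} = \frac{1}{\frac{1}{i + 25}} = \frac{1}{\frac{1}{25 + i}} = \frac{1}{\frac{1}{626} \left(25 - i\right)} = 25 + i \approx 25.0 + 1.0 i$)
$M{\left(A,F \right)} = 25 + i$
$- 15 M{\left(-19,2 \right)} = - 15 \left(25 + i\right) = -375 - 15 i$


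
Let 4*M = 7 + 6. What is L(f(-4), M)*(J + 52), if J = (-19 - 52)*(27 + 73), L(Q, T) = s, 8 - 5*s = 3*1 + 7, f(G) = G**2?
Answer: 14096/5 ≈ 2819.2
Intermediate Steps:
M = 13/4 (M = (7 + 6)/4 = (1/4)*13 = 13/4 ≈ 3.2500)
s = -2/5 (s = 8/5 - (3*1 + 7)/5 = 8/5 - (3 + 7)/5 = 8/5 - 1/5*10 = 8/5 - 2 = -2/5 ≈ -0.40000)
L(Q, T) = -2/5
J = -7100 (J = -71*100 = -7100)
L(f(-4), M)*(J + 52) = -2*(-7100 + 52)/5 = -2/5*(-7048) = 14096/5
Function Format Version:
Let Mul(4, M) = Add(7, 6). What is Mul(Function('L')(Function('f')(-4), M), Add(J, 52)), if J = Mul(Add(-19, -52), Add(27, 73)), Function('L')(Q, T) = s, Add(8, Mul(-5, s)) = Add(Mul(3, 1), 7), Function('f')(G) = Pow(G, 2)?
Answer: Rational(14096, 5) ≈ 2819.2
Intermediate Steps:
M = Rational(13, 4) (M = Mul(Rational(1, 4), Add(7, 6)) = Mul(Rational(1, 4), 13) = Rational(13, 4) ≈ 3.2500)
s = Rational(-2, 5) (s = Add(Rational(8, 5), Mul(Rational(-1, 5), Add(Mul(3, 1), 7))) = Add(Rational(8, 5), Mul(Rational(-1, 5), Add(3, 7))) = Add(Rational(8, 5), Mul(Rational(-1, 5), 10)) = Add(Rational(8, 5), -2) = Rational(-2, 5) ≈ -0.40000)
Function('L')(Q, T) = Rational(-2, 5)
J = -7100 (J = Mul(-71, 100) = -7100)
Mul(Function('L')(Function('f')(-4), M), Add(J, 52)) = Mul(Rational(-2, 5), Add(-7100, 52)) = Mul(Rational(-2, 5), -7048) = Rational(14096, 5)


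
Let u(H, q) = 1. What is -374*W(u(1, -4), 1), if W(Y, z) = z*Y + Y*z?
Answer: -748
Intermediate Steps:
W(Y, z) = 2*Y*z (W(Y, z) = Y*z + Y*z = 2*Y*z)
-374*W(u(1, -4), 1) = -748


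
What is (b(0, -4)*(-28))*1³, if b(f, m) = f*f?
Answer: 0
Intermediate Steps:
b(f, m) = f²
(b(0, -4)*(-28))*1³ = (0²*(-28))*1³ = (0*(-28))*1 = 0*1 = 0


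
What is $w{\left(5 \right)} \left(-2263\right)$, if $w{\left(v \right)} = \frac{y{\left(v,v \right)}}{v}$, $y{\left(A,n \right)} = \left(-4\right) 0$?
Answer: $0$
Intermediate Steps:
$y{\left(A,n \right)} = 0$
$w{\left(v \right)} = 0$ ($w{\left(v \right)} = \frac{0}{v} = 0$)
$w{\left(5 \right)} \left(-2263\right) = 0 \left(-2263\right) = 0$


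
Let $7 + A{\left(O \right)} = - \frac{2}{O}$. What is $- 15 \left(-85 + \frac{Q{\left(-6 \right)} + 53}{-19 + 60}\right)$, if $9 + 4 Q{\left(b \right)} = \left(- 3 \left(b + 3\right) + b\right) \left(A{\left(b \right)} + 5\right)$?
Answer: $\frac{103065}{82} \approx 1256.9$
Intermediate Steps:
$A{\left(O \right)} = -7 - \frac{2}{O}$
$Q{\left(b \right)} = - \frac{9}{4} + \frac{\left(-9 - 2 b\right) \left(-2 - \frac{2}{b}\right)}{4}$ ($Q{\left(b \right)} = - \frac{9}{4} + \frac{\left(- 3 \left(b + 3\right) + b\right) \left(\left(-7 - \frac{2}{b}\right) + 5\right)}{4} = - \frac{9}{4} + \frac{\left(- 3 \left(3 + b\right) + b\right) \left(-2 - \frac{2}{b}\right)}{4} = - \frac{9}{4} + \frac{\left(\left(-9 - 3 b\right) + b\right) \left(-2 - \frac{2}{b}\right)}{4} = - \frac{9}{4} + \frac{\left(-9 - 2 b\right) \left(-2 - \frac{2}{b}\right)}{4}$)
$- 15 \left(-85 + \frac{Q{\left(-6 \right)} + 53}{-19 + 60}\right) = - 15 \left(-85 + \frac{\left(\frac{13}{4} - 6 + \frac{9}{2 \left(-6\right)}\right) + 53}{-19 + 60}\right) = - 15 \left(-85 + \frac{\left(\frac{13}{4} - 6 + \frac{9}{2} \left(- \frac{1}{6}\right)\right) + 53}{41}\right) = - 15 \left(-85 + \left(\left(\frac{13}{4} - 6 - \frac{3}{4}\right) + 53\right) \frac{1}{41}\right) = - 15 \left(-85 + \left(- \frac{7}{2} + 53\right) \frac{1}{41}\right) = - 15 \left(-85 + \frac{99}{2} \cdot \frac{1}{41}\right) = - 15 \left(-85 + \frac{99}{82}\right) = \left(-15\right) \left(- \frac{6871}{82}\right) = \frac{103065}{82}$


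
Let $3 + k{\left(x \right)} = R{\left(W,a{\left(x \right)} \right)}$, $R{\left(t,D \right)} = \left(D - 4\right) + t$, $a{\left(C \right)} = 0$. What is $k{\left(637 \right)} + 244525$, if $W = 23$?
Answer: $244541$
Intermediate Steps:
$R{\left(t,D \right)} = -4 + D + t$ ($R{\left(t,D \right)} = \left(-4 + D\right) + t = -4 + D + t$)
$k{\left(x \right)} = 16$ ($k{\left(x \right)} = -3 + \left(-4 + 0 + 23\right) = -3 + 19 = 16$)
$k{\left(637 \right)} + 244525 = 16 + 244525 = 244541$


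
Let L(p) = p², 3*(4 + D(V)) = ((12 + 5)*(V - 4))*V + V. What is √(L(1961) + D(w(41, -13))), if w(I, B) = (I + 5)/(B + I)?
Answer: √6783454245/42 ≈ 1961.0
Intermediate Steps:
w(I, B) = (5 + I)/(B + I)
D(V) = -4 + V/3 + V*(-68 + 17*V)/3 (D(V) = -4 + (((12 + 5)*(V - 4))*V + V)/3 = -4 + ((17*(-4 + V))*V + V)/3 = -4 + ((-68 + 17*V)*V + V)/3 = -4 + (V*(-68 + 17*V) + V)/3 = -4 + (V + V*(-68 + 17*V))/3 = -4 + (V/3 + V*(-68 + 17*V)/3) = -4 + V/3 + V*(-68 + 17*V)/3)
√(L(1961) + D(w(41, -13))) = √(1961² + (-4 - 67*(5 + 41)/(3*(-13 + 41)) + 17*((5 + 41)/(-13 + 41))²/3)) = √(3845521 + (-4 - 67*46/(3*28) + 17*(46/28)²/3)) = √(3845521 + (-4 - 67*46/84 + 17*((1/28)*46)²/3)) = √(3845521 + (-4 - 67/3*23/14 + 17*(23/14)²/3)) = √(3845521 + (-4 - 1541/42 + (17/3)*(529/196))) = √(3845521 + (-4 - 1541/42 + 8993/588)) = √(3845521 - 14933/588) = √(2261151415/588) = √6783454245/42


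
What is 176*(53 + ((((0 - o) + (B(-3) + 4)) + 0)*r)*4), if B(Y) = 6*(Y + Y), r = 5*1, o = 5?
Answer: -120912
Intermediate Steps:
r = 5
B(Y) = 12*Y (B(Y) = 6*(2*Y) = 12*Y)
176*(53 + ((((0 - o) + (B(-3) + 4)) + 0)*r)*4) = 176*(53 + ((((0 - 1*5) + (12*(-3) + 4)) + 0)*5)*4) = 176*(53 + ((((0 - 5) + (-36 + 4)) + 0)*5)*4) = 176*(53 + (((-5 - 32) + 0)*5)*4) = 176*(53 + ((-37 + 0)*5)*4) = 176*(53 - 37*5*4) = 176*(53 - 185*4) = 176*(53 - 740) = 176*(-687) = -120912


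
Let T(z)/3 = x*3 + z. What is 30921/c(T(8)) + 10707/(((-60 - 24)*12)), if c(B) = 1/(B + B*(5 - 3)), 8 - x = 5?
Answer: 1589583199/336 ≈ 4.7309e+6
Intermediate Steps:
x = 3 (x = 8 - 1*5 = 8 - 5 = 3)
T(z) = 27 + 3*z (T(z) = 3*(3*3 + z) = 3*(9 + z) = 27 + 3*z)
c(B) = 1/(3*B) (c(B) = 1/(B + B*2) = 1/(B + 2*B) = 1/(3*B))
30921/c(T(8)) + 10707/(((-60 - 24)*12)) = 30921/((1/(3*(27 + 3*8)))) + 10707/(((-60 - 24)*12)) = 30921/((1/(3*(27 + 24)))) + 10707/((-84*12)) = 30921/(((⅓)/51)) + 10707/(-1008) = 30921/(((⅓)*(1/51))) + 10707*(-1/1008) = 30921/(1/153) - 3569/336 = 30921*153 - 3569/336 = 4730913 - 3569/336 = 1589583199/336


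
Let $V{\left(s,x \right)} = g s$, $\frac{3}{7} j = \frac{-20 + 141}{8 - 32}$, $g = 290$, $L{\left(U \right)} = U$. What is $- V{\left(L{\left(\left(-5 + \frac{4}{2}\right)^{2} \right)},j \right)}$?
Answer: $-2610$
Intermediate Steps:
$j = - \frac{847}{72}$ ($j = \frac{7 \frac{-20 + 141}{8 - 32}}{3} = \frac{7 \frac{121}{-24}}{3} = \frac{7 \cdot 121 \left(- \frac{1}{24}\right)}{3} = \frac{7}{3} \left(- \frac{121}{24}\right) = - \frac{847}{72} \approx -11.764$)
$V{\left(s,x \right)} = 290 s$
$- V{\left(L{\left(\left(-5 + \frac{4}{2}\right)^{2} \right)},j \right)} = - 290 \left(-5 + \frac{4}{2}\right)^{2} = - 290 \left(-5 + 4 \cdot \frac{1}{2}\right)^{2} = - 290 \left(-5 + 2\right)^{2} = - 290 \left(-3\right)^{2} = - 290 \cdot 9 = \left(-1\right) 2610 = -2610$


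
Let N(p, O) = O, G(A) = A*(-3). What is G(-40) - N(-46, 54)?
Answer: 66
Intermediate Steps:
G(A) = -3*A
G(-40) - N(-46, 54) = -3*(-40) - 1*54 = 120 - 54 = 66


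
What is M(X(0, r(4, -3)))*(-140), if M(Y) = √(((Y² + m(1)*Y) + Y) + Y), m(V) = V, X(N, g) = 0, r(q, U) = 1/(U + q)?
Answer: 0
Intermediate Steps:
M(Y) = √(Y² + 3*Y) (M(Y) = √(((Y² + 1*Y) + Y) + Y) = √(((Y² + Y) + Y) + Y) = √(((Y + Y²) + Y) + Y) = √((Y² + 2*Y) + Y) = √(Y² + 3*Y))
M(X(0, r(4, -3)))*(-140) = √(0*(3 + 0))*(-140) = √(0*3)*(-140) = √0*(-140) = 0*(-140) = 0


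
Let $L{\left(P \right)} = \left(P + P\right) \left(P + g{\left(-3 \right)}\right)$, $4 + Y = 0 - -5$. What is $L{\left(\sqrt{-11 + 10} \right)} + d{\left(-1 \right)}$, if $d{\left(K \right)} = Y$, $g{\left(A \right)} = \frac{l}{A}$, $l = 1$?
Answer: $-1 - \frac{2 i}{3} \approx -1.0 - 0.66667 i$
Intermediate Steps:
$g{\left(A \right)} = \frac{1}{A}$ ($g{\left(A \right)} = 1 \frac{1}{A} = \frac{1}{A}$)
$Y = 1$ ($Y = -4 + \left(0 - -5\right) = -4 + \left(0 + 5\right) = -4 + 5 = 1$)
$L{\left(P \right)} = 2 P \left(- \frac{1}{3} + P\right)$ ($L{\left(P \right)} = \left(P + P\right) \left(P + \frac{1}{-3}\right) = 2 P \left(P - \frac{1}{3}\right) = 2 P \left(- \frac{1}{3} + P\right)$)
$d{\left(K \right)} = 1$
$L{\left(\sqrt{-11 + 10} \right)} + d{\left(-1 \right)} = \frac{2 \sqrt{-11 + 10} \left(-1 + 3 \sqrt{-11 + 10}\right)}{3} + 1 = \frac{2 \sqrt{-1} \left(-1 + 3 \sqrt{-1}\right)}{3} + 1 = \frac{2 i \left(-1 + 3 i\right)}{3} + 1 = 1 + \frac{2 i \left(-1 + 3 i\right)}{3}$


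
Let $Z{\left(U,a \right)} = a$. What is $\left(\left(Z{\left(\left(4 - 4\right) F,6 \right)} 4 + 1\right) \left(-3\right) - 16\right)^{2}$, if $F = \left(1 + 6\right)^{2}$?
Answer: $8281$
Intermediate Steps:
$F = 49$ ($F = 7^{2} = 49$)
$\left(\left(Z{\left(\left(4 - 4\right) F,6 \right)} 4 + 1\right) \left(-3\right) - 16\right)^{2} = \left(\left(6 \cdot 4 + 1\right) \left(-3\right) - 16\right)^{2} = \left(\left(24 + 1\right) \left(-3\right) - 16\right)^{2} = \left(25 \left(-3\right) - 16\right)^{2} = \left(-75 - 16\right)^{2} = \left(-91\right)^{2} = 8281$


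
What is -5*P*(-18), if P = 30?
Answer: 2700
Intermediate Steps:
-5*P*(-18) = -5*30*(-18) = -150*(-18) = 2700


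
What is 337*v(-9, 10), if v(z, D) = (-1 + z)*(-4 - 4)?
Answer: 26960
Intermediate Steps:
v(z, D) = 8 - 8*z (v(z, D) = (-1 + z)*(-8) = 8 - 8*z)
337*v(-9, 10) = 337*(8 - 8*(-9)) = 337*(8 + 72) = 337*80 = 26960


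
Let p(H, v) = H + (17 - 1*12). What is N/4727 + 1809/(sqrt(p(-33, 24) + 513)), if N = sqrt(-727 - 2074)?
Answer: 1809*sqrt(485)/485 + I*sqrt(2801)/4727 ≈ 82.142 + 0.011196*I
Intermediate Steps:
p(H, v) = 5 + H (p(H, v) = H + (17 - 12) = H + 5 = 5 + H)
N = I*sqrt(2801) (N = sqrt(-2801) = I*sqrt(2801) ≈ 52.924*I)
N/4727 + 1809/(sqrt(p(-33, 24) + 513)) = (I*sqrt(2801))/4727 + 1809/(sqrt((5 - 33) + 513)) = (I*sqrt(2801))*(1/4727) + 1809/(sqrt(-28 + 513)) = I*sqrt(2801)/4727 + 1809/(sqrt(485)) = I*sqrt(2801)/4727 + 1809*(sqrt(485)/485) = I*sqrt(2801)/4727 + 1809*sqrt(485)/485 = 1809*sqrt(485)/485 + I*sqrt(2801)/4727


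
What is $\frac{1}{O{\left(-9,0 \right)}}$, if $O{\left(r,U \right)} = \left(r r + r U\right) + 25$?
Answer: $\frac{1}{106} \approx 0.009434$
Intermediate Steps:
$O{\left(r,U \right)} = 25 + r^{2} + U r$ ($O{\left(r,U \right)} = \left(r^{2} + U r\right) + 25 = 25 + r^{2} + U r$)
$\frac{1}{O{\left(-9,0 \right)}} = \frac{1}{25 + \left(-9\right)^{2} + 0 \left(-9\right)} = \frac{1}{25 + 81 + 0} = \frac{1}{106}$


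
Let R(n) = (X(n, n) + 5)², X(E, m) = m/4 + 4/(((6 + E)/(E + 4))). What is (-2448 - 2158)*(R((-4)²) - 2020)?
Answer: 1036805994/121 ≈ 8.5686e+6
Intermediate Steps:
X(E, m) = m/4 + 4*(4 + E)/(6 + E) (X(E, m) = m*(¼) + 4/(((6 + E)/(4 + E))) = m/4 + 4/(((6 + E)/(4 + E))) = m/4 + 4*((4 + E)/(6 + E)) = m/4 + 4*(4 + E)/(6 + E))
R(n) = (5 + (64 + n² + 22*n)/(4*(6 + n)))² (R(n) = ((64 + 6*n + 16*n + n*n)/(4*(6 + n)) + 5)² = ((64 + 6*n + 16*n + n²)/(4*(6 + n)) + 5)² = ((64 + n² + 22*n)/(4*(6 + n)) + 5)² = (5 + (64 + n² + 22*n)/(4*(6 + n)))²)
(-2448 - 2158)*(R((-4)²) - 2020) = (-2448 - 2158)*((184 + ((-4)²)² + 42*(-4)²)²/(16*(6 + (-4)²)²) - 2020) = -4606*((184 + 16² + 42*16)²/(16*(6 + 16)²) - 2020) = -4606*((1/16)*(184 + 256 + 672)²/22² - 2020) = -4606*((1/16)*(1/484)*1112² - 2020) = -4606*((1/16)*(1/484)*1236544 - 2020) = -4606*(19321/121 - 2020) = -4606*(-225099/121) = 1036805994/121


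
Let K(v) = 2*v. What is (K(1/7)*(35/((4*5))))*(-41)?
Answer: -41/2 ≈ -20.500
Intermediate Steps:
(K(1/7)*(35/((4*5))))*(-41) = ((2/7)*(35/((4*5))))*(-41) = ((2*(⅐))*(35/20))*(-41) = (2*(35*(1/20))/7)*(-41) = ((2/7)*(7/4))*(-41) = (½)*(-41) = -41/2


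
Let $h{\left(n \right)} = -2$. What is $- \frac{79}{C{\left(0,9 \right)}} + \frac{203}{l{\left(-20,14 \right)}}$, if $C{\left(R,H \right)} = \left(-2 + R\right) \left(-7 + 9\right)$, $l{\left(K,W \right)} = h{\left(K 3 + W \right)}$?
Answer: $- \frac{327}{4} \approx -81.75$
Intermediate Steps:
$l{\left(K,W \right)} = -2$
$C{\left(R,H \right)} = -4 + 2 R$ ($C{\left(R,H \right)} = \left(-2 + R\right) 2 = -4 + 2 R$)
$- \frac{79}{C{\left(0,9 \right)}} + \frac{203}{l{\left(-20,14 \right)}} = - \frac{79}{-4 + 2 \cdot 0} + \frac{203}{-2} = - \frac{79}{-4 + 0} + 203 \left(- \frac{1}{2}\right) = - \frac{79}{-4} - \frac{203}{2} = \left(-79\right) \left(- \frac{1}{4}\right) - \frac{203}{2} = \frac{79}{4} - \frac{203}{2} = - \frac{327}{4}$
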